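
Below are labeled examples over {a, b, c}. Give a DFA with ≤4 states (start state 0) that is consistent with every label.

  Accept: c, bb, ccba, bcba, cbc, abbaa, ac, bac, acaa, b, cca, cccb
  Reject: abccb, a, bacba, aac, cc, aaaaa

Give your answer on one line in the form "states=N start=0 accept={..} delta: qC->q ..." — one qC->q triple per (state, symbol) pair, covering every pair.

states=4 start=0 accept={0,2} delta: 0a->1 0b->0 0c->2 1a->2 1b->0 1c->0 2a->1 2b->1 2c->3 3a->0 3b->1 3c->0

State merging on the prefix tree: take the shortest (then alphabetical) example prefix whose next move is undefined and point that move at state 0, else 1, else 2, ...; a target is out if some Accept/Reject pair would then sit in one state with the same input left (inseparable). If every existing state is out, open a new one.
a: 0a undefined. 0a->0: no, c/aac meet in 0 with "c" left. Open state 1: 0a->1.
b: 0b undefined. 0b->0: ok.
c: 0c undefined. 0c->0: no, c/cc meet in 0. 0c->1: no, c/a meet in 1. Open state 2: 0c->2.
aa: 1a undefined. 1a->0: no, c/aac meet in 2. 1a->1: no, ac/aac meet in 1 with "c" left. 1a->2: ok.
ab: 1b undefined. 1b->0: ok.
ac: 1c undefined. 1c->0: ok.
cb: 2b undefined. 2b->0: no, bcba/a meet in 1. 2b->1: ok.
cc: 2c undefined. 2c->0: no, bb/abccb meet in 0. 2c->1: no, bb/abccb meet in 0. 2c->2: no, c/aac meet in 2. Open state 3: 2c->3.
aaa: 2a undefined. 2a->0: no, c/aaaaa meet in 2. 2a->1: ok.
cca: 3a undefined. 3a->0: ok.
ccb: 3b undefined. 3b->0: no, bb/abccb meet in 0. 3b->1: ok.
ccc: 3c undefined. 3c->0: ok.
All examples now run through 4 states with every (state, symbol) defined. Accept strings end in {0,2}, Reject strings end in {1,3}; accept={0,2}.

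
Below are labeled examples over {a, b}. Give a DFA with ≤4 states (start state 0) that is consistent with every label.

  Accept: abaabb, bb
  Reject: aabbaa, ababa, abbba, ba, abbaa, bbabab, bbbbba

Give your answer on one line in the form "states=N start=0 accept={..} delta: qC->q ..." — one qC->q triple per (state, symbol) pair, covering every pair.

Fold the examples into a partial DFA from state 0: repeatedly fix the first undefined (state, symbol) met by the shortest-then-alphabetical prefix, trying targets in increasing order and rejecting any under which an Accept and a Reject string meet in one state with the same remainder; add a state when all current targets are rejected. Accepting states are where Accept strings end.
a: 0a undefined. 0a->0: ok.
b: 0b undefined. 0b->0: no, abaabb/aabbaa meet in 0. Open state 1: 0b->1.
ba: 1a undefined. 1a->0: ok.
bb: 1b undefined. 1b->0: no, abaabb/aabbaa meet in 0. 1b->1: no, abaabb/bbabab meet in 1. Open state 2: 1b->2.
bba: 2a undefined. 2a->0: ok.
bbb: 2b undefined. 2b->0: ok.
All examples now run through 3 states with every (state, symbol) defined. Accept strings end in {2}, Reject strings end in {0,1}; accept={2}.

states=3 start=0 accept={2} delta: 0a->0 0b->1 1a->0 1b->2 2a->0 2b->0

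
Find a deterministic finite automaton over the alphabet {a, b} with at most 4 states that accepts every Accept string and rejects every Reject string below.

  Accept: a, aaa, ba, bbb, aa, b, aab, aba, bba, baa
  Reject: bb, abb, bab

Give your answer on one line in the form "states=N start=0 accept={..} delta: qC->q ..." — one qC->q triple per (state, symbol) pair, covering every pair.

State merging on the prefix tree: take the shortest (then alphabetical) example prefix whose next move is undefined and point that move at state 0, else 1, else 2, ...; a target is out if some Accept/Reject pair would then sit in one state with the same input left (inseparable). If every existing state is out, open a new one.
a: 0a undefined. 0a->0: ok.
b: 0b undefined. 0b->0: no, a/bb meet in 0. Open state 1: 0b->1.
ba: 1a undefined. 1a->0: no, b/bab meet in 1. 1a->1: ok.
bb: 1b undefined. 1b->0: no, a/bb meet in 0. 1b->1: no, ba/bb meet in 1. Open state 2: 1b->2.
bba: 2a undefined. 2a->0: ok.
bbb: 2b undefined. 2b->0: ok.
All examples now run through 3 states with every (state, symbol) defined. Accept strings end in {0,1}, Reject strings end in {2}; accept={0,1}.

states=3 start=0 accept={0,1} delta: 0a->0 0b->1 1a->1 1b->2 2a->0 2b->0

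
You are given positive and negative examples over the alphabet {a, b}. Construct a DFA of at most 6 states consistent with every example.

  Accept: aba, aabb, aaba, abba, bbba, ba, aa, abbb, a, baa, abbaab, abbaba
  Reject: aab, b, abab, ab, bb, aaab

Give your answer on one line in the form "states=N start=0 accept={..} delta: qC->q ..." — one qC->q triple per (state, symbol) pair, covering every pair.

Fold the examples into a partial DFA from state 0: repeatedly fix the first undefined (state, symbol) met by the shortest-then-alphabetical prefix, trying targets in increasing order and rejecting any under which an Accept and a Reject string meet in one state with the same remainder; add a state when all current targets are rejected. Accepting states are where Accept strings end.
a: 0a undefined. 0a->0: no, aabb/bb meet in 0 with "bb" left. Open state 1: 0a->1.
b: 0b undefined. 0b->0: ok.
aa: 1a undefined. 1a->0: no, aabb/aab meet in 0. 1a->1: ok.
ab: 1b undefined. 1b->0: no, aabb/aab meet in 0. 1b->1: no, aba/aab meet in 1. Open state 2: 1b->2.
aba: 2a undefined. 2a->0: no, aba/b meet in 0. 2a->1: ok.
abb: 2b undefined. 2b->0: no, aabb/b meet in 0. 2b->1: no, abbb/aab meet in 2. 2b->2: no, aabb/aab meet in 2. Open state 3: 2b->3.
abba: 3a undefined. 3a->0: no, abba/b meet in 0. 3a->1: no, abbaab/aab meet in 2. 3a->2: no, abba/aab meet in 2. 3a->3: ok.
abbb: 3b undefined. 3b->0: no, abbb/b meet in 0. 3b->1: ok.
All examples now run through 4 states with every (state, symbol) defined. Accept strings end in {1,3}, Reject strings end in {0,2}; accept={1,3}.

states=4 start=0 accept={1,3} delta: 0a->1 0b->0 1a->1 1b->2 2a->1 2b->3 3a->3 3b->1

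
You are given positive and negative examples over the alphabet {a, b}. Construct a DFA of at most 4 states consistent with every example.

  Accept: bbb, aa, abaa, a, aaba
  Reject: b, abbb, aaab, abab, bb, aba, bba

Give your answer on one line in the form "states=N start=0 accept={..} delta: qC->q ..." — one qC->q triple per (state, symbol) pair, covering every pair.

states=4 start=0 accept={0,1} delta: 0a->1 0b->2 1a->0 1b->3 2a->0 2b->3 3a->2 3b->0

Fold the examples into a partial DFA from state 0: repeatedly fix the first undefined (state, symbol) met by the shortest-then-alphabetical prefix, trying targets in increasing order and rejecting any under which an Accept and a Reject string meet in one state with the same remainder; add a state when all current targets are rejected. Accepting states are where Accept strings end.
a: 0a undefined. 0a->0: no, bbb/abbb meet in 0 with "bbb" left. Open state 1: 0a->1.
b: 0b undefined. 0b->0: no, bbb/b meet in 0. 0b->1: no, a/b meet in 1. Open state 2: 0b->2.
aa: 1a undefined. 1a->0: ok.
ab: 1b undefined. 1b->0: no, aa/aaab meet in 0. 1b->1: no, aa/aba meet in 0. 1b->2: no, bbb/abbb meet in 2 with "bb" left. Open state 3: 1b->3.
bb: 2b undefined. 2b->0: no, bbb/b meet in 2. 2b->1: no, bbb/aaab meet in 3. 2b->2: no, bbb/b meet in 2. 2b->3: ok.
aba: 3a undefined. 3a->0: no, aa/aba meet in 0. 3a->1: no, a/aba meet in 1. 3a->2: ok.
abb: 3b undefined. 3b->0: ok.
aaba: 2a undefined. 2a->0: ok.
All examples now run through 4 states with every (state, symbol) defined. Accept strings end in {0,1}, Reject strings end in {2,3}; accept={0,1}.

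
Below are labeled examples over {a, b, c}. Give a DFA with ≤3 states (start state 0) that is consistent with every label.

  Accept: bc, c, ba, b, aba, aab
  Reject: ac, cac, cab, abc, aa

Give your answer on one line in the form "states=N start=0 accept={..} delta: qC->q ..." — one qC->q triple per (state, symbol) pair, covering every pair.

states=3 start=0 accept={0,1} delta: 0a->1 0b->0 0c->0 1a->2 1b->2 1c->2 2a->0 2b->0 2c->2

Grow the machine one transition at a time. Run the examples from 0; the earliest place one falls off (shortest prefix, ties alphabetical) gets sent to the lowest-numbered state that keeps every Accept/Reject pair distinguishable — a pair clashes when both reach the same state with identical unread suffix — and to a fresh state only if none does.
a: 0a undefined. 0a->0: no, bc/abc meet in 0 with "bc" left. Open state 1: 0a->1.
b: 0b undefined. 0b->0: ok.
c: 0c undefined. 0c->0: ok.
aa: 1a undefined. 1a->0: no, bc/aa meet in 0. 1a->1: no, ba/aa meet in 1. Open state 2: 1a->2.
ab: 1b undefined. 1b->0: no, bc/cab meet in 0. 1b->1: no, ba/cab meet in 1. 1b->2: ok.
ac: 1c undefined. 1c->0: no, bc/ac meet in 0. 1c->1: no, ba/ac meet in 1. 1c->2: ok.
aab: 2b undefined. 2b->0: ok.
aba: 2a undefined. 2a->0: ok.
abc: 2c undefined. 2c->0: no, bc/abc meet in 0. 2c->1: no, ba/abc meet in 1. 2c->2: ok.
All examples now run through 3 states with every (state, symbol) defined. Accept strings end in {0,1}, Reject strings end in {2}; accept={0,1}.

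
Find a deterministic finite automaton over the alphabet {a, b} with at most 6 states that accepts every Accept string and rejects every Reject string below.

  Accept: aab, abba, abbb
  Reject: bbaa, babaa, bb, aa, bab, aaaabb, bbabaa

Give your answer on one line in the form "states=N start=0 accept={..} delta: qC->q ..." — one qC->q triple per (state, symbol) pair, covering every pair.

states=4 start=0 accept={1,3} delta: 0a->0 0b->1 1a->1 1b->2 2a->3 2b->1 3a->0 3b->0

State merging on the prefix tree: take the shortest (then alphabetical) example prefix whose next move is undefined and point that move at state 0, else 1, else 2, ...; a target is out if some Accept/Reject pair would then sit in one state with the same input left (inseparable). If every existing state is out, open a new one.
a: 0a undefined. 0a->0: ok.
b: 0b undefined. 0b->0: no, aab/bbaa meet in 0. Open state 1: 0b->1.
ba: 1a undefined. 1a->0: no, aab/bab meet in 1. 1a->1: ok.
bb: 1b undefined. 1b->0: no, aab/bbabaa meet in 1. 1b->1: no, aab/bbaa meet in 1. Open state 2: 1b->2.
bba: 2a undefined. 2a->0: no, aab/bbabaa meet in 1. 2a->1: no, aab/bbaa meet in 1. 2a->2: no, abba/bbaa meet in 2. Open state 3: 2a->3.
abbb: 2b undefined. 2b->0: no, abbb/aa meet in 0. 2b->1: ok.
bbaa: 3a undefined. 3a->0: ok.
bbab: 3b undefined. 3b->0: ok.
All examples now run through 4 states with every (state, symbol) defined. Accept strings end in {1,3}, Reject strings end in {0,2}; accept={1,3}.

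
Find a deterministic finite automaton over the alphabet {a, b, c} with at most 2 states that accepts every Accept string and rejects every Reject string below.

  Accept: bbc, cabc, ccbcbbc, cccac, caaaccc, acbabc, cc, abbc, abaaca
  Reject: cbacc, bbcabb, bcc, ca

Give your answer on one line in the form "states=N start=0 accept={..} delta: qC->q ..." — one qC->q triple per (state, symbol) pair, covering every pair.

states=2 start=0 accept={0} delta: 0a->0 0b->1 0c->1 1a->1 1b->1 1c->0

Fold the examples into a partial DFA from state 0: repeatedly fix the first undefined (state, symbol) met by the shortest-then-alphabetical prefix, trying targets in increasing order and rejecting any under which an Accept and a Reject string meet in one state with the same remainder; add a state when all current targets are rejected. Accepting states are where Accept strings end.
a: 0a undefined. 0a->0: ok.
b: 0b undefined. 0b->0: no, cc/bcc meet in 0 with "cc" left. Open state 1: 0b->1.
c: 0c undefined. 0c->0: no, cccac/ca meet in 0. 0c->1: ok.
bb: 1b undefined. 1b->0: no, acbabc/cbacc meet in 1 with "c" left. 1b->1: ok.
bc: 1c undefined. 1c->0: ok.
ca: 1a undefined. 1a->0: no, bbc/cbacc meet in 0. 1a->1: ok.
All examples now run through 2 states with every (state, symbol) defined. Accept strings end in {0}, Reject strings end in {1}; accept={0}.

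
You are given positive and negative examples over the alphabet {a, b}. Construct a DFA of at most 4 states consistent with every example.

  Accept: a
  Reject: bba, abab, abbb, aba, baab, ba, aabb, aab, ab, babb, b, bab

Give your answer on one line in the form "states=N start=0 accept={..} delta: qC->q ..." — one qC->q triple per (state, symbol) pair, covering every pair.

states=2 start=0 accept={0} delta: 0a->0 0b->1 1a->1 1b->1

Grow the machine one transition at a time. Run the examples from 0; the earliest place one falls off (shortest prefix, ties alphabetical) gets sent to the lowest-numbered state that keeps every Accept/Reject pair distinguishable — a pair clashes when both reach the same state with identical unread suffix — and to a fresh state only if none does.
a: 0a undefined. 0a->0: ok.
b: 0b undefined. 0b->0: no, a/bba meet in 0. Open state 1: 0b->1.
ba: 1a undefined. 1a->0: no, a/aba meet in 0. 1a->1: ok.
bb: 1b undefined. 1b->0: no, a/bba meet in 0. 1b->1: ok.
All examples now run through 2 states with every (state, symbol) defined. Accept strings end in {0}, Reject strings end in {1}; accept={0}.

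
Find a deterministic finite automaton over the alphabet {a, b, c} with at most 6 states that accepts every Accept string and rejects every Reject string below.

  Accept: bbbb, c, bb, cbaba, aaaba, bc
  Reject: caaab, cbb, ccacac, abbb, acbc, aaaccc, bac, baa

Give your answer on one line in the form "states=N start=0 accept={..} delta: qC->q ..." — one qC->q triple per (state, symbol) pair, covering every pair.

Grow the machine one transition at a time. Run the examples from 0; the earliest place one falls off (shortest prefix, ties alphabetical) gets sent to the lowest-numbered state that keeps every Accept/Reject pair distinguishable — a pair clashes when both reach the same state with identical unread suffix — and to a fresh state only if none does.
a: 0a undefined. 0a->0: ok.
b: 0b undefined. 0b->0: no, bbbb/abbb meet in 0. Open state 1: 0b->1.
c: 0c undefined. 0c->0: no, c/ccacac meet in 0. 0c->1: ok.
ba: 1a undefined. 1a->0: no, c/caaab meet in 1. 1a->1: no, c/baa meet in 1. Open state 2: 1a->2.
bb: 1b undefined. 1b->0: no, c/cbb meet in 1. 1b->1: no, bbbb/cbb meet in 1. 1b->2: ok.
bc: 1c undefined. 1c->0: no, c/aaaccc meet in 1. 1c->1: no, c/aaaccc meet in 1. 1c->2: ok.
baa: 2a undefined. 2a->0: no, c/caaab meet in 1. 2a->1: no, c/baa meet in 1. 2a->2: no, bb/baa meet in 2. Open state 3: 2a->3.
bac: 2c undefined. 2c->0: ok.
bbb: 2b undefined. 2b->0: ok.
caaa: 3a undefined. 3a->0: no, bbbb/caaab meet in 1. 3a->1: no, bb/caaab meet in 2. 3a->2: ok.
cbab: 3b undefined. 3b->0: no, cbaba/caaab meet in 0. 3b->1: ok.
ccac: 3c undefined. 3c->0: no, bbbb/ccacac meet in 1. 3c->1: ok.
All examples now run through 4 states with every (state, symbol) defined. Accept strings end in {1,2}, Reject strings end in {0,3}; accept={1,2}.

states=4 start=0 accept={1,2} delta: 0a->0 0b->1 0c->1 1a->2 1b->2 1c->2 2a->3 2b->0 2c->0 3a->2 3b->1 3c->1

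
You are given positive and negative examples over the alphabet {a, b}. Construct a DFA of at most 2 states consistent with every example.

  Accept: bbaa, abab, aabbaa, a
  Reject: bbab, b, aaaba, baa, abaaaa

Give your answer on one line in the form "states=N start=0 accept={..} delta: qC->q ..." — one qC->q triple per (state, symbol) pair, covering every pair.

Grow the machine one transition at a time. Run the examples from 0; the earliest place one falls off (shortest prefix, ties alphabetical) gets sent to the lowest-numbered state that keeps every Accept/Reject pair distinguishable — a pair clashes when both reach the same state with identical unread suffix — and to a fresh state only if none does.
a: 0a undefined. 0a->0: ok.
b: 0b undefined. 0b->0: no, bbaa/bbab meet in 0. Open state 1: 0b->1.
ba: 1a undefined. 1a->0: no, abab/b meet in 1. 1a->1: ok.
bb: 1b undefined. 1b->0: ok.
All examples now run through 2 states with every (state, symbol) defined. Accept strings end in {0}, Reject strings end in {1}; accept={0}.

states=2 start=0 accept={0} delta: 0a->0 0b->1 1a->1 1b->0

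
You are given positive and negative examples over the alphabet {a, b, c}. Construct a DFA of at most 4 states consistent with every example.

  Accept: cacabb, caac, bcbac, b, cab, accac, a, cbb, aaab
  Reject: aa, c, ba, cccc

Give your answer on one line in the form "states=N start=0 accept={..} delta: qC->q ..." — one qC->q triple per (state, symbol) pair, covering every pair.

State merging on the prefix tree: take the shortest (then alphabetical) example prefix whose next move is undefined and point that move at state 0, else 1, else 2, ...; a target is out if some Accept/Reject pair would then sit in one state with the same input left (inseparable). If every existing state is out, open a new one.
a: 0a undefined. 0a->0: no, a/aa meet in 0. Open state 1: 0a->1.
b: 0b undefined. 0b->0: no, a/ba meet in 1. 0b->1: ok.
c: 0c undefined. 0c->0: ok.
aa: 1a undefined. 1a->0: no, caac/aa meet in 0. 1a->1: no, b/aa meet in 1. Open state 2: 1a->2.
ac: 1c undefined. 1c->0: no, accac/c meet in 0. 1c->1: ok.
aaa: 2a undefined. 2a->0: ok.
bcb: 1b undefined. 1b->0: no, cab/c meet in 0. 1b->1: ok.
caac: 2c undefined. 2c->0: no, caac/c meet in 0. 2c->1: ok.
cacab: 2b undefined. 2b->0: ok.
All examples now run through 3 states with every (state, symbol) defined. Accept strings end in {1}, Reject strings end in {0,2}; accept={1}.

states=3 start=0 accept={1} delta: 0a->1 0b->1 0c->0 1a->2 1b->1 1c->1 2a->0 2b->0 2c->1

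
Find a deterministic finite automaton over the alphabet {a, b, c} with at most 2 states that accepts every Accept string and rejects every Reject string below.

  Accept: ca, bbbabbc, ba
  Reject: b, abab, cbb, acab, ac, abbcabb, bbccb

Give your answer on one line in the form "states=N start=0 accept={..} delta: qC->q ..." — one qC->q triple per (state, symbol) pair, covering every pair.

State merging on the prefix tree: take the shortest (then alphabetical) example prefix whose next move is undefined and point that move at state 0, else 1, else 2, ...; a target is out if some Accept/Reject pair would then sit in one state with the same input left (inseparable). If every existing state is out, open a new one.
a: 0a undefined. 0a->0: ok.
b: 0b undefined. 0b->0: no, bbbabbc/ac meet in 0 with "c" left. Open state 1: 0b->1.
c: 0c undefined. 0c->0: no, ca/ac meet in 0. 0c->1: ok.
ba: 1a undefined. 1a->0: ok.
bb: 1b undefined. 1b->0: no, ca/abbcabb meet in 0. 1b->1: ok.
bbc: 1c undefined. 1c->0: ok.
All examples now run through 2 states with every (state, symbol) defined. Accept strings end in {0}, Reject strings end in {1}; accept={0}.

states=2 start=0 accept={0} delta: 0a->0 0b->1 0c->1 1a->0 1b->1 1c->0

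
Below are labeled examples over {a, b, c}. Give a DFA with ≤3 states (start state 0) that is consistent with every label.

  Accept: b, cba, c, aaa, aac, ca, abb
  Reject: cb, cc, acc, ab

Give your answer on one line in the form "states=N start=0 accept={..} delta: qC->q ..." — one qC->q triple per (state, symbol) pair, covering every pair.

states=3 start=0 accept={0,1} delta: 0a->1 0b->0 0c->1 1a->0 1b->2 1c->2 2a->0 2b->0 2c->2

Grow the machine one transition at a time. Run the examples from 0; the earliest place one falls off (shortest prefix, ties alphabetical) gets sent to the lowest-numbered state that keeps every Accept/Reject pair distinguishable — a pair clashes when both reach the same state with identical unread suffix — and to a fresh state only if none does.
a: 0a undefined. 0a->0: no, b/ab meet in 0 with "b" left. Open state 1: 0a->1.
b: 0b undefined. 0b->0: ok.
c: 0c undefined. 0c->0: no, b/cb meet in 0. 0c->1: ok.
aa: 1a undefined. 1a->0: ok.
ab: 1b undefined. 1b->0: no, b/cb meet in 0. 1b->1: no, c/cb meet in 1. Open state 2: 1b->2.
ac: 1c undefined. 1c->0: no, b/cc meet in 0. 1c->1: no, c/cc meet in 1. 1c->2: ok.
abb: 2b undefined. 2b->0: ok.
acc: 2c undefined. 2c->0: no, b/acc meet in 0. 2c->1: no, c/acc meet in 1. 2c->2: ok.
cba: 2a undefined. 2a->0: ok.
All examples now run through 3 states with every (state, symbol) defined. Accept strings end in {0,1}, Reject strings end in {2}; accept={0,1}.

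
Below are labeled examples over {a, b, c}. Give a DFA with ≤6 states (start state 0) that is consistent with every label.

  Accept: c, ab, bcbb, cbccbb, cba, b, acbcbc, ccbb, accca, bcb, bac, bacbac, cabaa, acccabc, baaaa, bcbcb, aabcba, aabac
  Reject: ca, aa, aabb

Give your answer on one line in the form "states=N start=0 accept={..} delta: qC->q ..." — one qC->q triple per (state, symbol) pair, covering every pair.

State merging on the prefix tree: take the shortest (then alphabetical) example prefix whose next move is undefined and point that move at state 0, else 1, else 2, ...; a target is out if some Accept/Reject pair would then sit in one state with the same input left (inseparable). If every existing state is out, open a new one.
a: 0a undefined. 0a->0: ok.
b: 0b undefined. 0b->0: no, ab/aa meet in 0. Open state 1: 0b->1.
c: 0c undefined. 0c->0: no, c/ca meet in 0. 0c->1: ok.
ba: 1a undefined. 1a->0: no, cabaa/ca meet in 0. 1a->1: no, c/ca meet in 1. Open state 2: 1a->2.
bc: 1c undefined. 1c->0: no, bcbb/aabb meet in 1 with "b" left. 1c->1: no, accca/ca meet in 2. 1c->2: ok.
cb: 1b undefined. 1b->0: no, cba/aa meet in 0. 1b->1: no, c/aabb meet in 1. 1b->2: ok.
baa: 2a undefined. 2a->0: no, cba/aa meet in 0. 2a->1: ok.
bac: 2c undefined. 2c->0: no, acbcbc/ca meet in 2. 2c->1: no, accca/ca meet in 2. 2c->2: no, bac/ca meet in 2. Open state 3: 2c->3.
bcb: 2b undefined. 2b->0: no, bcb/aa meet in 0. 2b->1: no, bcbb/ca meet in 2. 2b->2: no, bcbb/ca meet in 2. 2b->3: ok.
bacb: 3b undefined. 3b->0: no, bcbb/aa meet in 0. 3b->1: no, acbcbc/ca meet in 2. 3b->2: no, bcbb/ca meet in 2. 3b->3: ok.
bcbc: 3c undefined. 3c->0: no, cbccbb/ca meet in 2. 3c->1: no, bcbcb/ca meet in 2. 3c->2: no, acbcbc/ca meet in 2. 3c->3: ok.
caba: 3a undefined. 3a->0: no, accca/aa meet in 0. 3a->1: no, bacbac/ca meet in 2. 3a->2: no, accca/ca meet in 2. 3a->3: ok.
All examples now run through 4 states with every (state, symbol) defined. Accept strings end in {1,3}, Reject strings end in {0,2}; accept={1,3}.

states=4 start=0 accept={1,3} delta: 0a->0 0b->1 0c->1 1a->2 1b->2 1c->2 2a->1 2b->3 2c->3 3a->3 3b->3 3c->3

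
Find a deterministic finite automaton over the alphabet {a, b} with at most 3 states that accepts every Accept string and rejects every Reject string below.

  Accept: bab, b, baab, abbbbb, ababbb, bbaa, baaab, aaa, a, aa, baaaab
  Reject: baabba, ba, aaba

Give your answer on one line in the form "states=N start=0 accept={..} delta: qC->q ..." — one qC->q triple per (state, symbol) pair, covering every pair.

Grow the machine one transition at a time. Run the examples from 0; the earliest place one falls off (shortest prefix, ties alphabetical) gets sent to the lowest-numbered state that keeps every Accept/Reject pair distinguishable — a pair clashes when both reach the same state with identical unread suffix — and to a fresh state only if none does.
a: 0a undefined. 0a->0: ok.
b: 0b undefined. 0b->0: no, bab/baabba meet in 0. Open state 1: 0b->1.
ba: 1a undefined. 1a->0: no, aaa/ba meet in 0. 1a->1: no, b/ba meet in 1. Open state 2: 1a->2.
bb: 1b undefined. 1b->0: ok.
baa: 2a undefined. 2a->0: no, bbaa/baabba meet in 0. 2a->1: ok.
bab: 2b undefined. 2b->0: ok.
All examples now run through 3 states with every (state, symbol) defined. Accept strings end in {0,1}, Reject strings end in {2}; accept={0,1}.

states=3 start=0 accept={0,1} delta: 0a->0 0b->1 1a->2 1b->0 2a->1 2b->0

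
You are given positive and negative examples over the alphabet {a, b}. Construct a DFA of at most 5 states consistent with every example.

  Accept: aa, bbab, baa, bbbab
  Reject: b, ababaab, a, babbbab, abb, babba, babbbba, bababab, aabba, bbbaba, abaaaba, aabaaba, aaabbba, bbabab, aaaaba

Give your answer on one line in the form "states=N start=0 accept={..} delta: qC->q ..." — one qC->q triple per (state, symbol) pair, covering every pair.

Fold the examples into a partial DFA from state 0: repeatedly fix the first undefined (state, symbol) met by the shortest-then-alphabetical prefix, trying targets in increasing order and rejecting any under which an Accept and a Reject string meet in one state with the same remainder; add a state when all current targets are rejected. Accepting states are where Accept strings end.
a: 0a undefined. 0a->0: no, aa/a meet in 0. Open state 1: 0a->1.
b: 0b undefined. 0b->0: ok.
aa: 1a undefined. 1a->0: no, aa/b meet in 0. 1a->1: no, aa/a meet in 1. Open state 2: 1a->2.
ab: 1b undefined. 1b->0: no, bbab/b meet in 0. 1b->1: no, aa/babba meet in 2. 1b->2: ok.
aaa: 2a undefined. 2a->0: no, aa/bababab meet in 2. 2a->1: no, aa/bababab meet in 2. 2a->2: no, aa/bbbaba meet in 2. Open state 3: 2a->3.
aab: 2b undefined. 2b->0: no, aa/babbbab meet in 2. 2b->1: no, aa/babba meet in 2. 2b->2: no, aa/abb meet in 2. 2b->3: ok.
aaaa: 3a undefined. 3a->0: ok.
aaab: 3b undefined. 3b->0: no, aa/babbbab meet in 2. 3b->1: no, aa/aabba meet in 2. 3b->2: no, aa/babbbab meet in 2. 3b->3: no, aa/ababaab meet in 2. Open state 4: 3b->4.
aaabb: 4b undefined. 4b->0: ok.
aabba: 4a undefined. 4a->0: no, aa/ababaab meet in 2. 4a->1: no, aa/babbbab meet in 2. 4a->2: no, aa/aabba meet in 2. 4a->3: ok.
All examples now run through 5 states with every (state, symbol) defined. Accept strings end in {2}, Reject strings end in {0,1,3,4}; accept={2}.

states=5 start=0 accept={2} delta: 0a->1 0b->0 1a->2 1b->2 2a->3 2b->3 3a->0 3b->4 4a->3 4b->0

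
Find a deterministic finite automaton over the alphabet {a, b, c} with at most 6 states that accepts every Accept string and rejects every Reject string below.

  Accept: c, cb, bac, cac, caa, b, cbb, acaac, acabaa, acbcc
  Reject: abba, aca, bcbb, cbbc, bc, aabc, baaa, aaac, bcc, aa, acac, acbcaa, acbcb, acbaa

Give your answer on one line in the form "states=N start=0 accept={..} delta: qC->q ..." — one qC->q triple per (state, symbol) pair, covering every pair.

Grow the machine one transition at a time. Run the examples from 0; the earliest place one falls off (shortest prefix, ties alphabetical) gets sent to the lowest-numbered state that keeps every Accept/Reject pair distinguishable — a pair clashes when both reach the same state with identical unread suffix — and to a fresh state only if none does.
a: 0a undefined. 0a->0: no, c/aaac meet in 0 with "c" left. Open state 1: 0a->1.
b: 0b undefined. 0b->0: no, c/bc meet in 0 with "c" left. 0b->1: ok.
c: 0c undefined. 0c->0: no, cac/bc meet in 1 with "c" left. 0c->1: ok.
aa: 1a undefined. 1a->0: ok.
ab: 1b undefined. 1b->0: no, cb/abba meet in 0. 1b->1: ok.
ac: 1c undefined. 1c->0: no, c/aca meet in 1. 1c->1: no, c/bcbb meet in 1. Open state 2: 1c->2.
aca: 2a undefined. 2a->0: no, c/acac meet in 1. 2a->1: no, c/aca meet in 1. 2a->2: no, acaac/bcc meet in 2 with "c" left. Open state 3: 2a->3.
acb: 2b undefined. 2b->0: no, c/bcbb meet in 1. 2b->1: no, c/bcbb meet in 1. 2b->2: ok.
bcc: 2c undefined. 2c->0: no, c/acbcb meet in 1. 2c->1: no, c/bcc meet in 1. 2c->2: no, acbcc/bcbb meet in 2. 2c->3: no, acbcc/acac meet in 3 with "c" left. Open state 4: 2c->4.
acaa: 3a undefined. 3a->0: ok.
acab: 3b undefined. 3b->0: no, acabaa/abba meet in 0. 3b->1: ok.
acac: 3c undefined. 3c->0: ok.
acbca: 4a undefined. 4a->0: no, c/acbcaa meet in 1. 4a->1: ok.
acbcb: 4b undefined. 4b->0: ok.
acbcc: 4c undefined. 4c->0: no, acbcc/abba meet in 0. 4c->1: ok.
All examples now run through 5 states with every (state, symbol) defined. Accept strings end in {1}, Reject strings end in {0,2,3,4}; accept={1}.

states=5 start=0 accept={1} delta: 0a->1 0b->1 0c->1 1a->0 1b->1 1c->2 2a->3 2b->2 2c->4 3a->0 3b->1 3c->0 4a->1 4b->0 4c->1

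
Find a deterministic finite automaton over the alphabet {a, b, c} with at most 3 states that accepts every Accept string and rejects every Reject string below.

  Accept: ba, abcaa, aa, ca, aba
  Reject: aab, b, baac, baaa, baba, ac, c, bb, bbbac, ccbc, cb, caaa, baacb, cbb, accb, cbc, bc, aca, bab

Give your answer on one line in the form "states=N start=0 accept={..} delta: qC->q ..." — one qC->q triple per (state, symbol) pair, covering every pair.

Grow the machine one transition at a time. Run the examples from 0; the earliest place one falls off (shortest prefix, ties alphabetical) gets sent to the lowest-numbered state that keeps every Accept/Reject pair distinguishable — a pair clashes when both reach the same state with identical unread suffix — and to a fresh state only if none does.
a: 0a undefined. 0a->0: no, ca/aca meet in 0 with "ca" left. Open state 1: 0a->1.
b: 0b undefined. 0b->0: no, aba/baba meet in 1 with "ba" left. 0b->1: ok.
c: 0c undefined. 0c->0: no, ca/b meet in 1. 0c->1: ok.
aa: 1a undefined. 1a->0: no, ba/baaa meet in 0. 1a->1: no, ba/b meet in 1. Open state 2: 1a->2.
ab: 1b undefined. 1b->0: no, aba/b meet in 1. 1b->1: ok.
ac: 1c undefined. 1c->0: ok.
aab: 2b undefined. 2b->0: ok.
baa: 2a undefined. 2a->0: ok.
bbbac: 2c undefined. 2c->0: ok.
All examples now run through 3 states with every (state, symbol) defined. Accept strings end in {2}, Reject strings end in {0,1}; accept={2}.

states=3 start=0 accept={2} delta: 0a->1 0b->1 0c->1 1a->2 1b->1 1c->0 2a->0 2b->0 2c->0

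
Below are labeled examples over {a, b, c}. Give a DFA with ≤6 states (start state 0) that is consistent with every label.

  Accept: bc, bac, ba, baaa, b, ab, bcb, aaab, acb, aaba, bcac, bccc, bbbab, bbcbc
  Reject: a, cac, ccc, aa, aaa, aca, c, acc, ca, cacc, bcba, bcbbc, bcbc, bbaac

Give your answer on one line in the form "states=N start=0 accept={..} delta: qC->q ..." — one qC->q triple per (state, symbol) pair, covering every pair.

states=3 start=0 accept={1,2} delta: 0a->0 0b->1 0c->0 1a->1 1b->2 1c->1 2a->0 2b->0 2c->0

Fold the examples into a partial DFA from state 0: repeatedly fix the first undefined (state, symbol) met by the shortest-then-alphabetical prefix, trying targets in increasing order and rejecting any under which an Accept and a Reject string meet in one state with the same remainder; add a state when all current targets are rejected. Accepting states are where Accept strings end.
a: 0a undefined. 0a->0: ok.
b: 0b undefined. 0b->0: no, bc/c meet in 0 with "c" left. Open state 1: 0b->1.
c: 0c undefined. 0c->0: ok.
ba: 1a undefined. 1a->0: no, bac/a meet in 0. 1a->1: ok.
bb: 1b undefined. 1b->0: no, bbbab/a meet in 0. 1b->1: no, bc/bbaac meet in 1 with "c" left. Open state 2: 1b->2.
bc: 1c undefined. 1c->0: no, bc/a meet in 0. 1c->1: ok.
bba: 2a undefined. 2a->0: ok.
bbb: 2b undefined. 2b->0: ok.
bbc: 2c undefined. 2c->0: ok.
All examples now run through 3 states with every (state, symbol) defined. Accept strings end in {1,2}, Reject strings end in {0}; accept={1,2}.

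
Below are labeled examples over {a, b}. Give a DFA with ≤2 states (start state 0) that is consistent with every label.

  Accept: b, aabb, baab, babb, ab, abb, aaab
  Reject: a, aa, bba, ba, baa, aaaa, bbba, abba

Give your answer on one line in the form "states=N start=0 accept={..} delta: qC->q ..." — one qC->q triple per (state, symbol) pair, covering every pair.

Grow the machine one transition at a time. Run the examples from 0; the earliest place one falls off (shortest prefix, ties alphabetical) gets sent to the lowest-numbered state that keeps every Accept/Reject pair distinguishable — a pair clashes when both reach the same state with identical unread suffix — and to a fresh state only if none does.
a: 0a undefined. 0a->0: ok.
b: 0b undefined. 0b->0: no, b/a meet in 0. Open state 1: 0b->1.
ba: 1a undefined. 1a->0: ok.
bb: 1b undefined. 1b->0: no, aabb/a meet in 0. 1b->1: ok.
All examples now run through 2 states with every (state, symbol) defined. Accept strings end in {1}, Reject strings end in {0}; accept={1}.

states=2 start=0 accept={1} delta: 0a->0 0b->1 1a->0 1b->1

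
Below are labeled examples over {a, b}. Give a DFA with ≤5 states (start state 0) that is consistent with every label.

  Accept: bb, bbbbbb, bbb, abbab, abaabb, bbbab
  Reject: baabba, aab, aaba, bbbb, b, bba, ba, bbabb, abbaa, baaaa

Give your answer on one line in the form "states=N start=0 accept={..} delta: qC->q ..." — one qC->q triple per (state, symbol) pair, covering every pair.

Fold the examples into a partial DFA from state 0: repeatedly fix the first undefined (state, symbol) met by the shortest-then-alphabetical prefix, trying targets in increasing order and rejecting any under which an Accept and a Reject string meet in one state with the same remainder; add a state when all current targets are rejected. Accepting states are where Accept strings end.
a: 0a undefined. 0a->0: ok.
b: 0b undefined. 0b->0: no, bb/baabba meet in 0. Open state 1: 0b->1.
ba: 1a undefined. 1a->0: ok.
bb: 1b undefined. 1b->0: no, bb/baabba meet in 0. 1b->1: no, bb/aab meet in 1. Open state 2: 1b->2.
bba: 2a undefined. 2a->0: no, bb/bbabb meet in 2. 2a->1: no, bbb/bbabb meet in 2 with "b" left. 2a->2: no, bb/baabba meet in 2. Open state 3: 2a->3.
bbb: 2b undefined. 2b->0: no, bbbbbb/aaba meet in 0. 2b->1: no, bb/bbbb meet in 2. 2b->2: no, bb/bbbb meet in 2. 2b->3: no, bbb/baabba meet in 3. Open state 4: 2b->4.
bbab: 3b undefined. 3b->0: no, abbab/aaba meet in 0. 3b->1: no, bb/bbabb meet in 2. 3b->2: no, bbb/bbabb meet in 4. 3b->3: no, abbab/baabba meet in 3. 3b->4: ok.
bbba: 4a undefined. 4a->0: no, bbbab/aab meet in 1. 4a->1: ok.
bbbb: 4b undefined. 4b->0: ok.
abbaa: 3a undefined. 3a->0: ok.
All examples now run through 5 states with every (state, symbol) defined. Accept strings end in {2,4}, Reject strings end in {0,1,3}; accept={2,4}.

states=5 start=0 accept={2,4} delta: 0a->0 0b->1 1a->0 1b->2 2a->3 2b->4 3a->0 3b->4 4a->1 4b->0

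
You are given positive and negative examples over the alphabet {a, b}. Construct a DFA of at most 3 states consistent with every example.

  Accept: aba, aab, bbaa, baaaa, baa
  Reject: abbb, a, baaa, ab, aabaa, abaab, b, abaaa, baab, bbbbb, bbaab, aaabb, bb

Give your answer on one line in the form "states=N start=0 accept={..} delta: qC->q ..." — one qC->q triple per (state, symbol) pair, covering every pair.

states=3 start=0 accept={0,2} delta: 0a->1 0b->1 1a->2 1b->1 2a->0 2b->2

State merging on the prefix tree: take the shortest (then alphabetical) example prefix whose next move is undefined and point that move at state 0, else 1, else 2, ...; a target is out if some Accept/Reject pair would then sit in one state with the same input left (inseparable). If every existing state is out, open a new one.
a: 0a undefined. 0a->0: no, aab/ab meet in 0 with "b" left. Open state 1: 0a->1.
b: 0b undefined. 0b->0: no, aab/baab meet in 1 with "ab" left. 0b->1: ok.
aa: 1a undefined. 1a->0: no, aab/a meet in 1. 1a->1: no, aab/ab meet in 1 with "b" left. Open state 2: 1a->2.
ab: 1b undefined. 1b->0: no, aba/a meet in 1. 1b->1: ok.
aaa: 2a undefined. 2a->0: ok.
aab: 2b undefined. 2b->0: no, aba/aabaa meet in 2. 2b->1: no, aab/abbb meet in 1. 2b->2: ok.
All examples now run through 3 states with every (state, symbol) defined. Accept strings end in {0,2}, Reject strings end in {1}; accept={0,2}.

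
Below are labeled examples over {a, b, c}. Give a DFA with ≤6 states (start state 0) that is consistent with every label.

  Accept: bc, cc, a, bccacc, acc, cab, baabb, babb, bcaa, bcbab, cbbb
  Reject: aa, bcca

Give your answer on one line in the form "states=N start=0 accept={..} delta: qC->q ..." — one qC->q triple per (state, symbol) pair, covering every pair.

State merging on the prefix tree: take the shortest (then alphabetical) example prefix whose next move is undefined and point that move at state 0, else 1, else 2, ...; a target is out if some Accept/Reject pair would then sit in one state with the same input left (inseparable). If every existing state is out, open a new one.
a: 0a undefined. 0a->0: no, a/aa meet in 0. Open state 1: 0a->1.
b: 0b undefined. 0b->0: ok.
c: 0c undefined. 0c->0: no, a/bcca meet in 1. 0c->1: ok.
aa: 1a undefined. 1a->0: no, cab/aa meet in 0. 1a->1: no, bc/aa meet in 1. Open state 2: 1a->2.
ac: 1c undefined. 1c->0: no, bc/bcca meet in 1. 1c->1: ok.
cb: 1b undefined. 1b->0: ok.
cab: 2b undefined. 2b->0: ok.
bcaa: 2a undefined. 2a->0: ok.
bccac: 2c undefined. 2c->0: ok.
All examples now run through 3 states with every (state, symbol) defined. Accept strings end in {0,1}, Reject strings end in {2}; accept={0,1}.

states=3 start=0 accept={0,1} delta: 0a->1 0b->0 0c->1 1a->2 1b->0 1c->1 2a->0 2b->0 2c->0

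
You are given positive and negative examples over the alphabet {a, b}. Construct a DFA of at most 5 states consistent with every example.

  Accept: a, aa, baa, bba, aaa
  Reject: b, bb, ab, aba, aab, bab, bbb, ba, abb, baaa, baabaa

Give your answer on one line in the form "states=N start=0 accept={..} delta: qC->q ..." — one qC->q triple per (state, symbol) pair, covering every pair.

Grow the machine one transition at a time. Run the examples from 0; the earliest place one falls off (shortest prefix, ties alphabetical) gets sent to the lowest-numbered state that keeps every Accept/Reject pair distinguishable — a pair clashes when both reach the same state with identical unread suffix — and to a fresh state only if none does.
a: 0a undefined. 0a->0: ok.
b: 0b undefined. 0b->0: no, a/b meet in 0. Open state 1: 0b->1.
ba: 1a undefined. 1a->0: no, a/aba meet in 0. 1a->1: no, baa/b meet in 1. Open state 2: 1a->2.
bb: 1b undefined. 1b->0: no, a/bb meet in 0. 1b->1: no, bba/aba meet in 2. 1b->2: ok.
baa: 2a undefined. 2a->0: no, a/baaa meet in 0. 2a->1: no, baa/b meet in 1. 2a->2: no, baa/bb meet in 2. Open state 3: 2a->3.
bab: 2b undefined. 2b->0: no, a/bab meet in 0. 2b->1: ok.
baaa: 3a undefined. 3a->0: no, a/baaa meet in 0. 3a->1: ok.
baab: 3b undefined. 3b->0: no, a/baabaa meet in 0. 3b->1: no, baa/baabaa meet in 3. 3b->2: ok.
All examples now run through 4 states with every (state, symbol) defined. Accept strings end in {0,3}, Reject strings end in {1,2}; accept={0,3}.

states=4 start=0 accept={0,3} delta: 0a->0 0b->1 1a->2 1b->2 2a->3 2b->1 3a->1 3b->2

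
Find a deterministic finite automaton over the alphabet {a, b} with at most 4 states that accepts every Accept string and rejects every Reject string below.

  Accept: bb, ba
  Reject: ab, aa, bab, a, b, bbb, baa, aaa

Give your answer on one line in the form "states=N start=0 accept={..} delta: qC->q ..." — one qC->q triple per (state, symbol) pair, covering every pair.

states=3 start=0 accept={2} delta: 0a->0 0b->1 1a->2 1b->2 2a->0 2b->0

Fold the examples into a partial DFA from state 0: repeatedly fix the first undefined (state, symbol) met by the shortest-then-alphabetical prefix, trying targets in increasing order and rejecting any under which an Accept and a Reject string meet in one state with the same remainder; add a state when all current targets are rejected. Accepting states are where Accept strings end.
a: 0a undefined. 0a->0: ok.
b: 0b undefined. 0b->0: no, bb/ab meet in 0. Open state 1: 0b->1.
ba: 1a undefined. 1a->0: no, ba/aa meet in 0. 1a->1: no, bb/bab meet in 1 with "b" left. Open state 2: 1a->2.
bb: 1b undefined. 1b->0: no, bb/aa meet in 0. 1b->1: no, bb/ab meet in 1. 1b->2: ok.
baa: 2a undefined. 2a->0: ok.
bab: 2b undefined. 2b->0: ok.
All examples now run through 3 states with every (state, symbol) defined. Accept strings end in {2}, Reject strings end in {0,1}; accept={2}.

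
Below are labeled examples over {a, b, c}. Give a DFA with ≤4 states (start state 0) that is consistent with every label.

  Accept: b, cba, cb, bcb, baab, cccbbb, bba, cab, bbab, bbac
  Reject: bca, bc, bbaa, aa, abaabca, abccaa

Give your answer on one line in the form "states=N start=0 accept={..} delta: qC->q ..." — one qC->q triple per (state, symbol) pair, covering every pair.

Fold the examples into a partial DFA from state 0: repeatedly fix the first undefined (state, symbol) met by the shortest-then-alphabetical prefix, trying targets in increasing order and rejecting any under which an Accept and a Reject string meet in one state with the same remainder; add a state when all current targets are rejected. Accepting states are where Accept strings end.
a: 0a undefined. 0a->0: ok.
b: 0b undefined. 0b->0: no, b/bbaa meet in 0. Open state 1: 0b->1.
c: 0c undefined. 0c->0: ok.
ba: 1a undefined. 1a->0: no, cba/aa meet in 0. 1a->1: ok.
bb: 1b undefined. 1b->0: no, baab/bbaa meet in 0. 1b->1: no, b/bbaa meet in 1. Open state 2: 1b->2.
bc: 1c undefined. 1c->0: ok.
bba: 2a undefined. 2a->0: no, bba/bca meet in 0. 2a->1: no, b/bbaa meet in 1. 2a->2: no, baab/bbaa meet in 2. Open state 3: 2a->3.
bbaa: 3a undefined. 3a->0: ok.
bbab: 3b undefined. 3b->0: no, bbab/bca meet in 0. 3b->1: ok.
bbac: 3c undefined. 3c->0: no, bbac/bca meet in 0. 3c->1: ok.
abaabc: 2c undefined. 2c->0: ok.
cccbbb: 2b undefined. 2b->0: no, cccbbb/bca meet in 0. 2b->1: ok.
All examples now run through 4 states with every (state, symbol) defined. Accept strings end in {1,2,3}, Reject strings end in {0}; accept={1,2,3}.

states=4 start=0 accept={1,2,3} delta: 0a->0 0b->1 0c->0 1a->1 1b->2 1c->0 2a->3 2b->1 2c->0 3a->0 3b->1 3c->1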